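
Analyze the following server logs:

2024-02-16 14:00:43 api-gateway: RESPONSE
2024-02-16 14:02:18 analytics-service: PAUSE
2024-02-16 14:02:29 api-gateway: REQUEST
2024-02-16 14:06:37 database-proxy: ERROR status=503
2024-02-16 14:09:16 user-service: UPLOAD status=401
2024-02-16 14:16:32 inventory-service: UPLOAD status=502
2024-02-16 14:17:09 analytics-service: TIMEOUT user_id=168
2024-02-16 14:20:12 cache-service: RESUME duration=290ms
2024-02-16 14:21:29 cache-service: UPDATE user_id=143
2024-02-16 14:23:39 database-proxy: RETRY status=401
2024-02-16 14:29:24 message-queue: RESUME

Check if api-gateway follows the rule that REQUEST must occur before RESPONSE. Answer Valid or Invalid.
Invalid

To validate ordering:

1. Required order: REQUEST → RESPONSE
2. Rule: REQUEST must occur before RESPONSE
3. Check actual order of events for api-gateway
4. Result: Invalid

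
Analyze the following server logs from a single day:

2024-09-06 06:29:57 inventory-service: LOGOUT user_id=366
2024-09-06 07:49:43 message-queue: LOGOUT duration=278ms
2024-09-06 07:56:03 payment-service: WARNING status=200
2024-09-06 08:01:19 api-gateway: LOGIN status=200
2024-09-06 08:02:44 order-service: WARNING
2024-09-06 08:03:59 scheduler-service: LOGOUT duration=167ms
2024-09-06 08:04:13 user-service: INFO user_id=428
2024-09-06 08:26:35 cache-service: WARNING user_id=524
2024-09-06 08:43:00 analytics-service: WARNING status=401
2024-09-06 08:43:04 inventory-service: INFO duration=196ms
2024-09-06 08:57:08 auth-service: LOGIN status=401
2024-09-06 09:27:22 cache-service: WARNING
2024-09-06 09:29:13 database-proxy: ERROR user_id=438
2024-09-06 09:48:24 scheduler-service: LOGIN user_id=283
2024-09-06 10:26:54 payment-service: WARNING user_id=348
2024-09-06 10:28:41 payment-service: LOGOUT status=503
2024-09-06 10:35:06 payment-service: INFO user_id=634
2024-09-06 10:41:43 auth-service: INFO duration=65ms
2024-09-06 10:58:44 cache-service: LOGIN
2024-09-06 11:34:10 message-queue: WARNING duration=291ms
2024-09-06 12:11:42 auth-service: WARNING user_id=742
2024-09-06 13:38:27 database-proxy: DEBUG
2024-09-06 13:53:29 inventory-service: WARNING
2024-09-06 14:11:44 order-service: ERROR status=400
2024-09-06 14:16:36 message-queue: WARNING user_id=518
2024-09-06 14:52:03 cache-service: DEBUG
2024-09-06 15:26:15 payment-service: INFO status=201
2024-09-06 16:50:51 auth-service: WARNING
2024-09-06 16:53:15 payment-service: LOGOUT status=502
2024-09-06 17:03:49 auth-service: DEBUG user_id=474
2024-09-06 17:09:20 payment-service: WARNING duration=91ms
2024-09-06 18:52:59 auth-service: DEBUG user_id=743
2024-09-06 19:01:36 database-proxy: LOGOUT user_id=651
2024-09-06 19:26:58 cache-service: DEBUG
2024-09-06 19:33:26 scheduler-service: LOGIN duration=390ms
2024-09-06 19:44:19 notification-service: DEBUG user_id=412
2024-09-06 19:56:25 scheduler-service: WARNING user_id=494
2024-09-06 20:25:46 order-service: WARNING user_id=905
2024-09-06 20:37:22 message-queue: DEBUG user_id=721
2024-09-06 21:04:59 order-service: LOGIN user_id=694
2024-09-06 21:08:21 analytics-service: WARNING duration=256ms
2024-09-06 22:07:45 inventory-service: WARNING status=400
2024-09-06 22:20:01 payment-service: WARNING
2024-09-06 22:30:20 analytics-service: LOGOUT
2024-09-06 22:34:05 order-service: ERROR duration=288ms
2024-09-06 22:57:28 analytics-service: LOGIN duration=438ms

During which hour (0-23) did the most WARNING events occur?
8

To find the peak hour:

1. Group all WARNING events by hour
2. Count events in each hour
3. Find hour with maximum count
4. Peak hour: 8 (with 3 events)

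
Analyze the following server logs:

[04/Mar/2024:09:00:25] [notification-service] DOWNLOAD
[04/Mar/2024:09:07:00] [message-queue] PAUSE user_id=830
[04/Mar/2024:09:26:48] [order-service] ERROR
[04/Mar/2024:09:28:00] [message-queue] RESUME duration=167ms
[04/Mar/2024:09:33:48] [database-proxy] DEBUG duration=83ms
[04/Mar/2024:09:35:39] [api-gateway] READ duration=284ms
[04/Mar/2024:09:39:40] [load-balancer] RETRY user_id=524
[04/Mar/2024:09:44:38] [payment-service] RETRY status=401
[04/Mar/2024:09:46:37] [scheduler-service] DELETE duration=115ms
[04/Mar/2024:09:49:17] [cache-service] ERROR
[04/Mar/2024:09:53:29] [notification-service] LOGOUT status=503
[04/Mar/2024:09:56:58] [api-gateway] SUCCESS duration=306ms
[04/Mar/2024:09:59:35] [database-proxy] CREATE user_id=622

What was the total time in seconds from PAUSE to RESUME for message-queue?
1260

To calculate state duration:

1. Find PAUSE event for message-queue: 04/Mar/2024:09:07:00
2. Find RESUME event for message-queue: 04/Mar/2024:09:28:00
3. Calculate duration: 04/Mar/2024:09:28:00 - 04/Mar/2024:09:07:00 = 1260 seconds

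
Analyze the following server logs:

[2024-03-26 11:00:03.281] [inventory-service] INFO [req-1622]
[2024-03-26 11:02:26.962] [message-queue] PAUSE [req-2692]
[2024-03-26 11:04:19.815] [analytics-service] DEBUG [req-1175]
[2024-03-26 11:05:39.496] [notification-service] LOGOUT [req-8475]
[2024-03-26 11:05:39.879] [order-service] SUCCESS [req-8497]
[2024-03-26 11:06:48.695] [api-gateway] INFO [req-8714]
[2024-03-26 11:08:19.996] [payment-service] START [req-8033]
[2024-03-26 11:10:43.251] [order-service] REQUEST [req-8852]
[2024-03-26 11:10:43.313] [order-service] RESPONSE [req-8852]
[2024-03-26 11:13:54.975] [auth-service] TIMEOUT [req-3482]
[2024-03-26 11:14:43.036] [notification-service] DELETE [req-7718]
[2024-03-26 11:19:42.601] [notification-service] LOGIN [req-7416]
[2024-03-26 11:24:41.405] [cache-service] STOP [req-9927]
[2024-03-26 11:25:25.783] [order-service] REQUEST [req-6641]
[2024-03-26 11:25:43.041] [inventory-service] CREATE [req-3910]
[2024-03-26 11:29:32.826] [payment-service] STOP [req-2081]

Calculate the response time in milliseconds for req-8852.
62

To calculate latency:

1. Find REQUEST with id req-8852: 2024-03-26 11:10:43.251
2. Find RESPONSE with id req-8852: 2024-03-26 11:10:43.313
3. Latency: 2024-03-26 11:10:43.313 - 2024-03-26 11:10:43.251 = 62ms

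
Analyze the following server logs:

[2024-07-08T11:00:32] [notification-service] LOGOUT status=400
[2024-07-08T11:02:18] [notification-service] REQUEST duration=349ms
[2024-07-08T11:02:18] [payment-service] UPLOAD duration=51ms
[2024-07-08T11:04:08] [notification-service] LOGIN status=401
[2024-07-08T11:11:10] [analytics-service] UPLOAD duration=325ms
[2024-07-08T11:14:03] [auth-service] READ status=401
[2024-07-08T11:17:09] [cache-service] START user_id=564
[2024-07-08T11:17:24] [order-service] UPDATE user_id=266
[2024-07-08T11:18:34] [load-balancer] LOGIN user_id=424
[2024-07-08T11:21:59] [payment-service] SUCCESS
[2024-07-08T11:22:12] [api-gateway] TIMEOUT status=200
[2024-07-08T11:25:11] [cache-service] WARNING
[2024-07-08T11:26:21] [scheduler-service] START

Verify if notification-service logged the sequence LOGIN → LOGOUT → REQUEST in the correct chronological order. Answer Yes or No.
No

To verify sequence order:

1. Find all events in sequence LOGIN → LOGOUT → REQUEST for notification-service
2. Extract their timestamps
3. Check if timestamps are in ascending order
4. Result: No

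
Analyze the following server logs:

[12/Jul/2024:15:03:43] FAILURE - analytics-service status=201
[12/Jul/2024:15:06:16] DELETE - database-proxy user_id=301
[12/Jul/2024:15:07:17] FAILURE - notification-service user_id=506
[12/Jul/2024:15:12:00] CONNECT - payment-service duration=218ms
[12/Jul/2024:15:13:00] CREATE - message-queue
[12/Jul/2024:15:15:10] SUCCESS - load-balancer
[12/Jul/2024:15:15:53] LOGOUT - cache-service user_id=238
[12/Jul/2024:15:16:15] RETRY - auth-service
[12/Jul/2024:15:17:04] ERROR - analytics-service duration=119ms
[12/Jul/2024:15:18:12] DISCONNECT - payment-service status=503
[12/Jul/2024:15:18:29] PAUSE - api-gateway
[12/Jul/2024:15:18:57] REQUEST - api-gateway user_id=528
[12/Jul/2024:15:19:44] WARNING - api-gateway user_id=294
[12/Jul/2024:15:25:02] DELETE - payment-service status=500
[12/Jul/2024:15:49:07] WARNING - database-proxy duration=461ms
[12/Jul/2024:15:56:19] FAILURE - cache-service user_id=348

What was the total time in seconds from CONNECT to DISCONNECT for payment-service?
372

To calculate state duration:

1. Find CONNECT event for payment-service: 12/Jul/2024:15:12:00
2. Find DISCONNECT event for payment-service: 12/Jul/2024:15:18:12
3. Calculate duration: 12/Jul/2024:15:18:12 - 12/Jul/2024:15:12:00 = 372 seconds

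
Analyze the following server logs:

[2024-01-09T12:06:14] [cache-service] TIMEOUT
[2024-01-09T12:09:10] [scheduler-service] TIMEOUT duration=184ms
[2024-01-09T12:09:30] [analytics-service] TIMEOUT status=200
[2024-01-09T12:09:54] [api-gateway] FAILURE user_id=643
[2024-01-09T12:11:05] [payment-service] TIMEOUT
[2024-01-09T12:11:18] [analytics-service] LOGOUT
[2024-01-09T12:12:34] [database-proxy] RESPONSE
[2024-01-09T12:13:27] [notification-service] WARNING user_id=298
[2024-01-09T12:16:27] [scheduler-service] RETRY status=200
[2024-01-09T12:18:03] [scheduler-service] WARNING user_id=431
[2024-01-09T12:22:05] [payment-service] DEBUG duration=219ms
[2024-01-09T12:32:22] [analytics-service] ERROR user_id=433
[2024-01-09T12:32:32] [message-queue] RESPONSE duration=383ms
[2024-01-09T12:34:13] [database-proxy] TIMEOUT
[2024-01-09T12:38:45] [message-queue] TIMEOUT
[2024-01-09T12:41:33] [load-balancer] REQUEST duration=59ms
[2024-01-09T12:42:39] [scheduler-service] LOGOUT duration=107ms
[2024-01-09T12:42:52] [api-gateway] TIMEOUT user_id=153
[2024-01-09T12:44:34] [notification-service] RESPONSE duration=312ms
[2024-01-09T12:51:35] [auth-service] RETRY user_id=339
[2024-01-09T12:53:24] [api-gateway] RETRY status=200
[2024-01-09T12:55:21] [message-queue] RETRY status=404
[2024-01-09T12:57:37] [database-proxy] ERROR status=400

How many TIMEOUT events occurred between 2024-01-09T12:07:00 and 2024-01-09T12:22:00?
3

To count events in the time window:

1. Window boundaries: 2024-01-09T12:07:00 to 2024-01-09T12:22:00
2. Filter for TIMEOUT events within this window
3. Count matching events: 3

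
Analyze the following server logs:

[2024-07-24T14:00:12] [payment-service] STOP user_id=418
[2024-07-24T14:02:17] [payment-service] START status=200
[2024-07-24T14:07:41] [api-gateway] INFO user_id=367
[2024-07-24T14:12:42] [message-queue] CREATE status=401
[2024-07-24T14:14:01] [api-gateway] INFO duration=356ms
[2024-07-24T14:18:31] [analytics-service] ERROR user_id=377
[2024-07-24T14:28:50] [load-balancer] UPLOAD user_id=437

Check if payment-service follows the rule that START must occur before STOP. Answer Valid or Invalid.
Invalid

To validate ordering:

1. Required order: START → STOP
2. Rule: START must occur before STOP
3. Check actual order of events for payment-service
4. Result: Invalid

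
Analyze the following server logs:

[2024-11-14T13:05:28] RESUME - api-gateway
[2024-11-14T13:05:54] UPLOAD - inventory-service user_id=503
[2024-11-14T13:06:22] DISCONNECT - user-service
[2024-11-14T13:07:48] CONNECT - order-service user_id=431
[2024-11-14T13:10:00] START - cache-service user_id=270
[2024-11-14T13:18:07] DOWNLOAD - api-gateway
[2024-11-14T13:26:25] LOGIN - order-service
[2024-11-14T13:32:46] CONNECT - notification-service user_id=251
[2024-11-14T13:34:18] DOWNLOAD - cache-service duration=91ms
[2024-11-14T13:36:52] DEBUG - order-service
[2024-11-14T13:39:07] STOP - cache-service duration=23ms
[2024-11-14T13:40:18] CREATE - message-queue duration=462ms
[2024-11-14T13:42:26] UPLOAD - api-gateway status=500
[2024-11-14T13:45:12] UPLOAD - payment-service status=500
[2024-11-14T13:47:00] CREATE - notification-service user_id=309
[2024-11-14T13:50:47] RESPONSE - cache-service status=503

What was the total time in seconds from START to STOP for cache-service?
1747

To calculate state duration:

1. Find START event for cache-service: 2024-11-14T13:10:00
2. Find STOP event for cache-service: 2024-11-14T13:39:07
3. Calculate duration: 2024-11-14T13:39:07 - 2024-11-14T13:10:00 = 1747 seconds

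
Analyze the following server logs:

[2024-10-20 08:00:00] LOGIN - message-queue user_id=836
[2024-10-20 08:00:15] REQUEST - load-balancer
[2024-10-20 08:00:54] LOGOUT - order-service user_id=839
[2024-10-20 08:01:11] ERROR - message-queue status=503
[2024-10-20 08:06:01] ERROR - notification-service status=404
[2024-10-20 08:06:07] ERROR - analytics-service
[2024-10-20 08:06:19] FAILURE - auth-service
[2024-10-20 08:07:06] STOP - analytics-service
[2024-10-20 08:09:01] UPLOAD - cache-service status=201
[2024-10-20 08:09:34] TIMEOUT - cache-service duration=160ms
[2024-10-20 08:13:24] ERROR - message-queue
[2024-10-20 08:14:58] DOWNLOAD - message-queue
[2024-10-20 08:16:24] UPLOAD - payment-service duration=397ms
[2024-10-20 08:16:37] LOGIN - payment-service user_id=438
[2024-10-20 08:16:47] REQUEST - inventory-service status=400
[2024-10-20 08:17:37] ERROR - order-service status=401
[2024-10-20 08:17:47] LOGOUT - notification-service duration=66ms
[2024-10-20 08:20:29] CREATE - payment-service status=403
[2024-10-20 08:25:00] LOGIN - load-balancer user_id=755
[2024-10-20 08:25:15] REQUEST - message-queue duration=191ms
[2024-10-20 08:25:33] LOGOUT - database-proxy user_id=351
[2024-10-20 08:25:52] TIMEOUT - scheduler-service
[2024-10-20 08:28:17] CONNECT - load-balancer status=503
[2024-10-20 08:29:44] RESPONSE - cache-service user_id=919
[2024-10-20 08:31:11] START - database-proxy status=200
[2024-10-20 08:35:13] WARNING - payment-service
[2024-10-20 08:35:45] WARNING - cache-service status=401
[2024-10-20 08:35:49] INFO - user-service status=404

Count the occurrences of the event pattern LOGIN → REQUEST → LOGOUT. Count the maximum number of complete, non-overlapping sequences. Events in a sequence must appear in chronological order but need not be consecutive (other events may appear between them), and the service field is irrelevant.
3

To count sequences:

1. Look for pattern: LOGIN → REQUEST → LOGOUT
2. Greedily scan the log in chronological order, matching each sequence element in turn (ignoring service)
3. Each time the full pattern completes, increment the count and restart matching from the next event
4. Complete non-overlapping sequences found: 3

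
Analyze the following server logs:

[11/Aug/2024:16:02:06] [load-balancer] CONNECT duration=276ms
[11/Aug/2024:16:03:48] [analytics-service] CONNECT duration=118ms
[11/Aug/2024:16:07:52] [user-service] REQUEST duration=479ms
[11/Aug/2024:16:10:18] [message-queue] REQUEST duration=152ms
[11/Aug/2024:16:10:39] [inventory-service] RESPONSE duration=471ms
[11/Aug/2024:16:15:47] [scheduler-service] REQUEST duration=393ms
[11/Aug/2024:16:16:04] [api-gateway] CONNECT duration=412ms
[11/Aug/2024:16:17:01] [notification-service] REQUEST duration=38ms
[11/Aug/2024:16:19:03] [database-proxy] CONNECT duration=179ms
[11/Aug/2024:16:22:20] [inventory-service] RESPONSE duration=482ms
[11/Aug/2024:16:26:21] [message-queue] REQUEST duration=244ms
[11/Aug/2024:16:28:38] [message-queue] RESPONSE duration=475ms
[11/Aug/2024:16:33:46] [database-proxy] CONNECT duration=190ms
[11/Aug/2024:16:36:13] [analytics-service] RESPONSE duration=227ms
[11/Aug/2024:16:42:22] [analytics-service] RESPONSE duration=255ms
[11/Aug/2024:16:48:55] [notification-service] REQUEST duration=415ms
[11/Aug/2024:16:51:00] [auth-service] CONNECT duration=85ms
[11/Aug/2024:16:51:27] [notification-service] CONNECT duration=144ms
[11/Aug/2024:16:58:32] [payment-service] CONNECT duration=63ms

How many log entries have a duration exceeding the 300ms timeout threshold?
7

To count timeouts:

1. Threshold: 300ms
2. Extract duration from each log entry
3. Count entries where duration > 300
4. Timeout count: 7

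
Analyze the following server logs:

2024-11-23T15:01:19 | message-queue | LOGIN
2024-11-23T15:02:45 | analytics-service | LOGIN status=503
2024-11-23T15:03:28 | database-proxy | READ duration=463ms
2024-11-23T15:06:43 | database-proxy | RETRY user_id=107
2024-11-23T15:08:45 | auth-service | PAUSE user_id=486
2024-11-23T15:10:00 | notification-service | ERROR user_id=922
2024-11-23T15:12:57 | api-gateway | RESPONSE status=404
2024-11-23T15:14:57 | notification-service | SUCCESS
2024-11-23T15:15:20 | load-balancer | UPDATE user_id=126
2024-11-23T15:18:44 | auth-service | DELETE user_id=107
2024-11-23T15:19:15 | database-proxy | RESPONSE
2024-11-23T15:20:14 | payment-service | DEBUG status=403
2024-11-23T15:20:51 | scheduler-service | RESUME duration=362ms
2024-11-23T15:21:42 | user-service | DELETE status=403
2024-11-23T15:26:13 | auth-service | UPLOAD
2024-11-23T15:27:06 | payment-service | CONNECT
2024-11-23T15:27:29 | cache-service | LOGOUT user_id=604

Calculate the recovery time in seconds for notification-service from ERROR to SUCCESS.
297

To calculate recovery time:

1. Find ERROR event for notification-service: 2024-11-23T15:10:00
2. Find next SUCCESS event for notification-service: 2024-11-23T15:14:57
3. Recovery time: 2024-11-23T15:14:57 - 2024-11-23T15:10:00 = 297 seconds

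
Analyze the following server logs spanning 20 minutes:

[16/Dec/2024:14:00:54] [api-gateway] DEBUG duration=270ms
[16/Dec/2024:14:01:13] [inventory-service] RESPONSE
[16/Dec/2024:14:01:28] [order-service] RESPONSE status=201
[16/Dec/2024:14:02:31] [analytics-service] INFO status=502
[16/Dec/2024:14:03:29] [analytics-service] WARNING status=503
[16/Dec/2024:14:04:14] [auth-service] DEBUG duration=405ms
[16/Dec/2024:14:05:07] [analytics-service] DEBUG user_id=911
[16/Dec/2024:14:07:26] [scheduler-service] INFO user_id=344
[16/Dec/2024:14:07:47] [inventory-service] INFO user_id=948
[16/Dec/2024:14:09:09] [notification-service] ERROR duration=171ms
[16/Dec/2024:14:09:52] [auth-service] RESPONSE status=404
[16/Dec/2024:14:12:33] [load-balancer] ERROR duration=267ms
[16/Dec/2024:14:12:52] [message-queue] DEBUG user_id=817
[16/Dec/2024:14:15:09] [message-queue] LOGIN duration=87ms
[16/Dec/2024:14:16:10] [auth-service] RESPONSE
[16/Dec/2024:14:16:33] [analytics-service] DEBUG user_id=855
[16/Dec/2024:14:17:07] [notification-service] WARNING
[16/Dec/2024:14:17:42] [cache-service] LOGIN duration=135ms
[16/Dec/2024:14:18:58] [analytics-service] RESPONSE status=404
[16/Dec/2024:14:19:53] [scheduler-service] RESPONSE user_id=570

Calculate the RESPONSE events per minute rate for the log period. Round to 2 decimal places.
0.3

To calculate the rate:

1. Count total RESPONSE events: 6
2. Total time period: 20 minutes
3. Rate = 6 / 20 = 0.3 events per minute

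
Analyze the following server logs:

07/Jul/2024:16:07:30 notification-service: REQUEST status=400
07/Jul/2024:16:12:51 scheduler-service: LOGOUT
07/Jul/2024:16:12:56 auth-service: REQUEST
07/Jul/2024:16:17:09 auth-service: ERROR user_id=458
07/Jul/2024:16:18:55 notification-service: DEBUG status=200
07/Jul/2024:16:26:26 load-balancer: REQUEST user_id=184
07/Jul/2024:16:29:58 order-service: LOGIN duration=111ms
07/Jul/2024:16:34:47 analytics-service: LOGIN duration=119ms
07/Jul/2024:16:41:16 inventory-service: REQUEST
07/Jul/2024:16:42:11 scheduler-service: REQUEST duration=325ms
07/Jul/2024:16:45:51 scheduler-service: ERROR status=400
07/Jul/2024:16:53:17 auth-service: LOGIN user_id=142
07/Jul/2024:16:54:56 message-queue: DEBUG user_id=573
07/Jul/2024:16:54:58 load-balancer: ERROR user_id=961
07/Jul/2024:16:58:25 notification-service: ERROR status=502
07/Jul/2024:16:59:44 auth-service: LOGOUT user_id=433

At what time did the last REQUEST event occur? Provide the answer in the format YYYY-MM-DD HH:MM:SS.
2024-07-07 16:42:11

To find the last event:

1. Filter for all REQUEST events
2. Sort by timestamp
3. Select the last one
4. Timestamp: 2024-07-07 16:42:11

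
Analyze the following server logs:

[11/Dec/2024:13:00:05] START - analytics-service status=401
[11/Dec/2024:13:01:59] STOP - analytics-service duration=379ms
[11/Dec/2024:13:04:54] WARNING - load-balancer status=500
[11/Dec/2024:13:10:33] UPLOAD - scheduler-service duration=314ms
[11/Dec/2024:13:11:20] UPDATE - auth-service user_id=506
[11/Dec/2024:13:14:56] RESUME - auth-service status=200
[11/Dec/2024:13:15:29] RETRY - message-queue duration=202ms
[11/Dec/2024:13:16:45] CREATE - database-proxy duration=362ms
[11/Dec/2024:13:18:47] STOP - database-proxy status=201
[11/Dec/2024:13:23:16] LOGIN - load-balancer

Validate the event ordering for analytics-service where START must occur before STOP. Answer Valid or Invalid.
Valid

To validate ordering:

1. Required order: START → STOP
2. Rule: START must occur before STOP
3. Check actual order of events for analytics-service
4. Result: Valid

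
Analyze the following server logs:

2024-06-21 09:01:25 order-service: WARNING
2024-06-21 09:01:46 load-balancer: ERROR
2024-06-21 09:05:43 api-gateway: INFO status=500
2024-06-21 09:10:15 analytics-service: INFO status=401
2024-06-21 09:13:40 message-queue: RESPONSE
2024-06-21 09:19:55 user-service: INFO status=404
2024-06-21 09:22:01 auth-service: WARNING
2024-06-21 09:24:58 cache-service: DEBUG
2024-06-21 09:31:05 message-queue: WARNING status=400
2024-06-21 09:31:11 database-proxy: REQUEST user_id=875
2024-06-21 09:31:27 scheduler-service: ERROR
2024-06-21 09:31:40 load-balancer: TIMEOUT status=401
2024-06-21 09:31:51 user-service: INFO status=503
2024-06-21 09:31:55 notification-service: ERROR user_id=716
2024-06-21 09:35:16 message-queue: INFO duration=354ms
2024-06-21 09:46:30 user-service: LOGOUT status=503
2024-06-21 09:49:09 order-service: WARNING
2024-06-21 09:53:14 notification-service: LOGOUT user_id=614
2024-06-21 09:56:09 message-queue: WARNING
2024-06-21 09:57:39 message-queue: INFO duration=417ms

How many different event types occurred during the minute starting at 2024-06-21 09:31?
5

To count unique event types:

1. Filter events in the minute starting at 2024-06-21 09:31
2. Extract event types from matching entries
3. Count unique types: 5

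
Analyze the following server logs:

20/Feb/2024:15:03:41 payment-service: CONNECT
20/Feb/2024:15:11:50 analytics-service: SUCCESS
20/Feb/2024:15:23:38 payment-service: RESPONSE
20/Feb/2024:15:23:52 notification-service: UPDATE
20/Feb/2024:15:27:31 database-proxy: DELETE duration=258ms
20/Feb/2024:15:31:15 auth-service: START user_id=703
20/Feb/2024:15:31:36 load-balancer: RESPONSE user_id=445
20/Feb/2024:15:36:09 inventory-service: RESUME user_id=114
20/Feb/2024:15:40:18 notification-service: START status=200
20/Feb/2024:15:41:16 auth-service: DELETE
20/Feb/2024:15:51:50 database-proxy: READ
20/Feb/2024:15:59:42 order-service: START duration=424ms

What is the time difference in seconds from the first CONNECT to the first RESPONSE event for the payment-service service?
1197

To find the time between events:

1. Locate the first CONNECT event for payment-service: 20/Feb/2024:15:03:41
2. Locate the first RESPONSE event for payment-service: 20/Feb/2024:15:23:38
3. Calculate the difference: 20/Feb/2024:15:23:38 - 20/Feb/2024:15:03:41 = 1197 seconds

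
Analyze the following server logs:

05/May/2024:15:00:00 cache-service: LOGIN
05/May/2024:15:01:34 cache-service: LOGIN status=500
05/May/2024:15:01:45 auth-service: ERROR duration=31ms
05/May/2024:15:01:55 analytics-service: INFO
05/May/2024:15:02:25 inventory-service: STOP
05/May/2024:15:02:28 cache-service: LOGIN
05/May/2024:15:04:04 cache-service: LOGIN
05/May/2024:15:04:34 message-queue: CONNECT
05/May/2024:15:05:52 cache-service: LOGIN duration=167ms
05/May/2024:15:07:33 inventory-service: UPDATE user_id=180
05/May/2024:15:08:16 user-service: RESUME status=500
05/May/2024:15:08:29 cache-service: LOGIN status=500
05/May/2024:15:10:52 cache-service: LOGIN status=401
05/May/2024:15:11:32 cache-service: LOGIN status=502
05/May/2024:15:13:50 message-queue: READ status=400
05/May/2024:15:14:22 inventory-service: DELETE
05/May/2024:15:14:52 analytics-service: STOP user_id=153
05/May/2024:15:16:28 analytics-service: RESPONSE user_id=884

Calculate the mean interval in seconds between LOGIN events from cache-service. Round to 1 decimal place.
98.9

To calculate average interval:

1. Find all LOGIN events for cache-service in order
2. Calculate time gaps between consecutive events
3. Compute mean of gaps: 692 / 7 = 98.9 seconds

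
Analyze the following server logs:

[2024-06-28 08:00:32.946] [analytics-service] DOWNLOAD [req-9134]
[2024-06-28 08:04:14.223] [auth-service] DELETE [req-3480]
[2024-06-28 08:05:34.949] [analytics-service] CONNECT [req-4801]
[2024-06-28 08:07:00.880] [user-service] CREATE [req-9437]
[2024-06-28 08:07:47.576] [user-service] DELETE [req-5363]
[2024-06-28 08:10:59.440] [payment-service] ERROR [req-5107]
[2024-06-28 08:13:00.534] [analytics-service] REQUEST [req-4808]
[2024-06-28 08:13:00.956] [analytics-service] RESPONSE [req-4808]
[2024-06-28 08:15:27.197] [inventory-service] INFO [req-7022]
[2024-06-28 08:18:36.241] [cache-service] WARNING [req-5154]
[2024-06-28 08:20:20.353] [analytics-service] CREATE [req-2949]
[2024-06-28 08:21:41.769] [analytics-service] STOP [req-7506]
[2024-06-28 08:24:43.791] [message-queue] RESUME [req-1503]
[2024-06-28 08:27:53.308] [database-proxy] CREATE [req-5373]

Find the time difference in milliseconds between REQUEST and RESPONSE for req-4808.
422

To calculate latency:

1. Find REQUEST with id req-4808: 2024-06-28 08:13:00.534
2. Find RESPONSE with id req-4808: 2024-06-28 08:13:00.956
3. Latency: 2024-06-28 08:13:00.956 - 2024-06-28 08:13:00.534 = 422ms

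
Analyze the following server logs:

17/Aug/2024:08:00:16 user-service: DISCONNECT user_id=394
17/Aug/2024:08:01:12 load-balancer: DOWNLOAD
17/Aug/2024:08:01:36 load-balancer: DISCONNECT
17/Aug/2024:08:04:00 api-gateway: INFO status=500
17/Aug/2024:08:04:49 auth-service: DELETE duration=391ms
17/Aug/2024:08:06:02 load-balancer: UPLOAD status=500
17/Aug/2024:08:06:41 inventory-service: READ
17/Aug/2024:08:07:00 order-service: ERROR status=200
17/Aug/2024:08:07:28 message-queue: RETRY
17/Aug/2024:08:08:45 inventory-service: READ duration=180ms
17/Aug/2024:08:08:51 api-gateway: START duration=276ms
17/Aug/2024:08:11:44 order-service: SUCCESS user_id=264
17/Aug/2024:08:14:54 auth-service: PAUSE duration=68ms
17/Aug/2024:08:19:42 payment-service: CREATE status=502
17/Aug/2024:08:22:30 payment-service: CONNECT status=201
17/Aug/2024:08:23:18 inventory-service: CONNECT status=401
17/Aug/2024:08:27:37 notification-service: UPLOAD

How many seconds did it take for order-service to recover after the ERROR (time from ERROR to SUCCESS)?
284

To calculate recovery time:

1. Find ERROR event for order-service: 17/Aug/2024:08:07:00
2. Find next SUCCESS event for order-service: 17/Aug/2024:08:11:44
3. Recovery time: 17/Aug/2024:08:11:44 - 17/Aug/2024:08:07:00 = 284 seconds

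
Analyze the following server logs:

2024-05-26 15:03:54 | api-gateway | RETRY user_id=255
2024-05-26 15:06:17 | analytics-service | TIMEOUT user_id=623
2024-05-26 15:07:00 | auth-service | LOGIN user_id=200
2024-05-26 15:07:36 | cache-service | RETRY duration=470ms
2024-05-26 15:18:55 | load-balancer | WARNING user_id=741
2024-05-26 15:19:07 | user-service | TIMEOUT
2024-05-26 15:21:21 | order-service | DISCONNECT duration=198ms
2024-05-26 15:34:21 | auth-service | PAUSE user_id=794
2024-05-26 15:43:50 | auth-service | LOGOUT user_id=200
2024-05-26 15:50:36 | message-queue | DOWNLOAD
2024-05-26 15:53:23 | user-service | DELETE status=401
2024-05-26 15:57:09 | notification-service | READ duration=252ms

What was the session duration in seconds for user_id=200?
2210

To calculate session duration:

1. Find LOGIN event for user_id=200: 2024-05-26 15:07:00
2. Find LOGOUT event for user_id=200: 2024-05-26 15:43:50
3. Session duration: 2024-05-26 15:43:50 - 2024-05-26 15:07:00 = 2210 seconds (36 minutes)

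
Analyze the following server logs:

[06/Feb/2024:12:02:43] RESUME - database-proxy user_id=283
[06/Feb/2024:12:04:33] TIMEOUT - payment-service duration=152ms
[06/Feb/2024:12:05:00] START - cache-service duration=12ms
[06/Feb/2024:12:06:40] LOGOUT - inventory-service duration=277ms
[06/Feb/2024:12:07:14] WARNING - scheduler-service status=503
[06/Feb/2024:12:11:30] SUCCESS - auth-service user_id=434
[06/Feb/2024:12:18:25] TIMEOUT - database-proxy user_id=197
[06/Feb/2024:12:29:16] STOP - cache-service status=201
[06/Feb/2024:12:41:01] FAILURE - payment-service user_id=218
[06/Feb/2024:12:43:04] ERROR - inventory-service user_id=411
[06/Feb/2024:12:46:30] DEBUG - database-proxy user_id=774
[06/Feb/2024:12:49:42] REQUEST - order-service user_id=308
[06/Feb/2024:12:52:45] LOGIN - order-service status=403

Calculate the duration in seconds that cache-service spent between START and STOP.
1456

To calculate state duration:

1. Find START event for cache-service: 06/Feb/2024:12:05:00
2. Find STOP event for cache-service: 06/Feb/2024:12:29:16
3. Calculate duration: 06/Feb/2024:12:29:16 - 06/Feb/2024:12:05:00 = 1456 seconds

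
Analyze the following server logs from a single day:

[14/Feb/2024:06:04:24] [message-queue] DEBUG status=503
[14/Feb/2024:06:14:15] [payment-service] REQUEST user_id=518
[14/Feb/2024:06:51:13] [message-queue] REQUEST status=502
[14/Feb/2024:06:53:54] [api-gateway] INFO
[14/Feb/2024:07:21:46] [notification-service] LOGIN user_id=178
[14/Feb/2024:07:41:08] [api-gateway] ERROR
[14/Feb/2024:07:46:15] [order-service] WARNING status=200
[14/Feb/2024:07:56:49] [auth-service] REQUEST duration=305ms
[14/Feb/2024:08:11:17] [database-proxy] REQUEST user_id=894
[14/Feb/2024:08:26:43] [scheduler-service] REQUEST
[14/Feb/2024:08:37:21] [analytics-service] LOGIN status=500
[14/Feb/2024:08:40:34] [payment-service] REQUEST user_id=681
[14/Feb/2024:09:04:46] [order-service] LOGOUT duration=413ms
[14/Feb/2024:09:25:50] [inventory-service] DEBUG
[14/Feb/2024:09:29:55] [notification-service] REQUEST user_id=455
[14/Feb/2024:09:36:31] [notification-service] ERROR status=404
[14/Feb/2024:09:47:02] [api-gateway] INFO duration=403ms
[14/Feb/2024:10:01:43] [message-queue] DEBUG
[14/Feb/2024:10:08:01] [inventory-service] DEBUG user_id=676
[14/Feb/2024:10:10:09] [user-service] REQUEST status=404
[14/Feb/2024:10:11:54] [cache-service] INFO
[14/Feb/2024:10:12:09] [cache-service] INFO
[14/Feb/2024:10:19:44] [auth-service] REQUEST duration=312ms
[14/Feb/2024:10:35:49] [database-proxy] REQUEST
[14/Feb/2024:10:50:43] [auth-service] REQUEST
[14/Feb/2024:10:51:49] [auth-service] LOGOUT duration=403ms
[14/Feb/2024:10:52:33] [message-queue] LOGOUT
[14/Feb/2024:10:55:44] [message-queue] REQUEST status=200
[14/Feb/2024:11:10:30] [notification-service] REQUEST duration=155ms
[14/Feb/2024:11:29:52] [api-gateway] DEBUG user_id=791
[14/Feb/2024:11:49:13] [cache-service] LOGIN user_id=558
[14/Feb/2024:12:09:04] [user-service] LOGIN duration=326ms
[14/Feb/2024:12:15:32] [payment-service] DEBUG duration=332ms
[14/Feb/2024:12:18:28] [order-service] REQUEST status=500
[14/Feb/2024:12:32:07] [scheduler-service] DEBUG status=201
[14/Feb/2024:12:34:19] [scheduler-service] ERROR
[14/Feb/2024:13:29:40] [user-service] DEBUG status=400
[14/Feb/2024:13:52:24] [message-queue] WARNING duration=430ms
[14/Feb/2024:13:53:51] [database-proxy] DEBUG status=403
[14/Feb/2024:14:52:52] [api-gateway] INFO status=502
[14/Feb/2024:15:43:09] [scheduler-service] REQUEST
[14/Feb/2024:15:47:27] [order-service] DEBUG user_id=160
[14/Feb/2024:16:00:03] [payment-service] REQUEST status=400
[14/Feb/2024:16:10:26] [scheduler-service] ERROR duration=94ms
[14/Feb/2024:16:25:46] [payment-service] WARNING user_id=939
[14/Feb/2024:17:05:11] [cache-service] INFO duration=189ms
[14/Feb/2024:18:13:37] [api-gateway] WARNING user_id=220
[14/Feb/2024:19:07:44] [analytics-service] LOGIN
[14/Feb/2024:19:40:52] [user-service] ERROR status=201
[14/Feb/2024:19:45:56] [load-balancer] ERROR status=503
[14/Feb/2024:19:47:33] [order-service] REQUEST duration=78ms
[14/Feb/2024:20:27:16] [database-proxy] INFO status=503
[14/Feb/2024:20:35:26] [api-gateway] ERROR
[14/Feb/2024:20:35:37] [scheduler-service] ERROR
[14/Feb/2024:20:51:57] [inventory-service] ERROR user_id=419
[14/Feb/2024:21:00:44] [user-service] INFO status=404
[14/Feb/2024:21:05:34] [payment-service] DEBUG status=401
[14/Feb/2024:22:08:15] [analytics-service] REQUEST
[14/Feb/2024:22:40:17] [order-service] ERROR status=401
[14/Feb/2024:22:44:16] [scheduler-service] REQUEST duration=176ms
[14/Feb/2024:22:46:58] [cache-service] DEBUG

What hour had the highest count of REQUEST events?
10

To find the peak hour:

1. Group all REQUEST events by hour
2. Count events in each hour
3. Find hour with maximum count
4. Peak hour: 10 (with 5 events)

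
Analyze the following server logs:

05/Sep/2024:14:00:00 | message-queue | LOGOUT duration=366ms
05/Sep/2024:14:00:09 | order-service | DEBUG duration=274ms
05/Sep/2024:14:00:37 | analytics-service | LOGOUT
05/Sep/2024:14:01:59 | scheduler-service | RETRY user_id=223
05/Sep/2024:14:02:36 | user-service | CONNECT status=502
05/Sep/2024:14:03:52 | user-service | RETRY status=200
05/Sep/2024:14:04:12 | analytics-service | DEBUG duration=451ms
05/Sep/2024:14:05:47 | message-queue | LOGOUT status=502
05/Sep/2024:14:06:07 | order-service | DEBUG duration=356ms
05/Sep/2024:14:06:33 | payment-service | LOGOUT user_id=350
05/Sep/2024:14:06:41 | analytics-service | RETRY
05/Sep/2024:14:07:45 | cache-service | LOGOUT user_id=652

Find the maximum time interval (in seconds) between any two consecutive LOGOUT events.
310

To find the longest gap:

1. Extract all LOGOUT events in chronological order
2. Calculate time differences between consecutive events
3. Find the maximum difference
4. Longest gap: 310 seconds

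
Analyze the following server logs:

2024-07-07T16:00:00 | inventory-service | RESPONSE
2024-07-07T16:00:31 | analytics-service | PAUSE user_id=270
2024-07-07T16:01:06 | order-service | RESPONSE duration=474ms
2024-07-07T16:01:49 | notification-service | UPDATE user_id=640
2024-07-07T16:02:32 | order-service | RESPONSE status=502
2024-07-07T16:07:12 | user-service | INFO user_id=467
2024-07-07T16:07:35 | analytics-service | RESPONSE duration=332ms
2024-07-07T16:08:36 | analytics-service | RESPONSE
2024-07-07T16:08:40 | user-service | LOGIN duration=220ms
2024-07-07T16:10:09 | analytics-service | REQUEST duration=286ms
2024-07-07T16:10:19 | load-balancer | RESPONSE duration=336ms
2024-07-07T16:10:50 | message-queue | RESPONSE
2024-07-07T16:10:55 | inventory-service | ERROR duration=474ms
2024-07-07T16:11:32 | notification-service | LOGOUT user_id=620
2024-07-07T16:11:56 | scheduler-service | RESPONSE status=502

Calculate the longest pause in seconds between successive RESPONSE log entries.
303

To find the longest gap:

1. Extract all RESPONSE events in chronological order
2. Calculate time differences between consecutive events
3. Find the maximum difference
4. Longest gap: 303 seconds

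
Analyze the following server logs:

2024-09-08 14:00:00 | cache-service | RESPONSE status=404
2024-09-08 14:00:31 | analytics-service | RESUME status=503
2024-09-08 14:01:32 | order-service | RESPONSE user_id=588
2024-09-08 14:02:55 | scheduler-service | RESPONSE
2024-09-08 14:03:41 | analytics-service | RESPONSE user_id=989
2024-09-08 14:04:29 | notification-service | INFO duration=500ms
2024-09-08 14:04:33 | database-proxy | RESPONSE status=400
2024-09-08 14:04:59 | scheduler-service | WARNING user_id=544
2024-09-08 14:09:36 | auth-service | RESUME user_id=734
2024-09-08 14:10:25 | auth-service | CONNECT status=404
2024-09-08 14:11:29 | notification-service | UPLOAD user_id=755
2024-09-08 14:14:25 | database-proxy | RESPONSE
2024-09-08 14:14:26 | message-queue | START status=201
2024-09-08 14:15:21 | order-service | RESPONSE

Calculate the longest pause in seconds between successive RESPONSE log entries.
592

To find the longest gap:

1. Extract all RESPONSE events in chronological order
2. Calculate time differences between consecutive events
3. Find the maximum difference
4. Longest gap: 592 seconds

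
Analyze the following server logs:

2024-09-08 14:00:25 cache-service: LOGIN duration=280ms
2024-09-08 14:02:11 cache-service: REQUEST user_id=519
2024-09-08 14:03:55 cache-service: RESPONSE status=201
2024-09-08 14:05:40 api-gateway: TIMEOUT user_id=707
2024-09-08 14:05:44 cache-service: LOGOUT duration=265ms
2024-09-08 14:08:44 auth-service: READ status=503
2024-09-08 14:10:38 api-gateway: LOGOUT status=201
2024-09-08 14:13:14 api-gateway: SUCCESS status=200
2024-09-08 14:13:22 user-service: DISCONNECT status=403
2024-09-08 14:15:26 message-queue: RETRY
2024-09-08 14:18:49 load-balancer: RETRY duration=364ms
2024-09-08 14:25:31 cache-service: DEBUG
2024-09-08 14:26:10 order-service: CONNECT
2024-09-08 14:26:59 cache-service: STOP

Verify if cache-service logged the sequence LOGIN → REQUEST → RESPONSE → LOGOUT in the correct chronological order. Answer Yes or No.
Yes

To verify sequence order:

1. Find all events in sequence LOGIN → REQUEST → RESPONSE → LOGOUT for cache-service
2. Extract their timestamps
3. Check if timestamps are in ascending order
4. Result: Yes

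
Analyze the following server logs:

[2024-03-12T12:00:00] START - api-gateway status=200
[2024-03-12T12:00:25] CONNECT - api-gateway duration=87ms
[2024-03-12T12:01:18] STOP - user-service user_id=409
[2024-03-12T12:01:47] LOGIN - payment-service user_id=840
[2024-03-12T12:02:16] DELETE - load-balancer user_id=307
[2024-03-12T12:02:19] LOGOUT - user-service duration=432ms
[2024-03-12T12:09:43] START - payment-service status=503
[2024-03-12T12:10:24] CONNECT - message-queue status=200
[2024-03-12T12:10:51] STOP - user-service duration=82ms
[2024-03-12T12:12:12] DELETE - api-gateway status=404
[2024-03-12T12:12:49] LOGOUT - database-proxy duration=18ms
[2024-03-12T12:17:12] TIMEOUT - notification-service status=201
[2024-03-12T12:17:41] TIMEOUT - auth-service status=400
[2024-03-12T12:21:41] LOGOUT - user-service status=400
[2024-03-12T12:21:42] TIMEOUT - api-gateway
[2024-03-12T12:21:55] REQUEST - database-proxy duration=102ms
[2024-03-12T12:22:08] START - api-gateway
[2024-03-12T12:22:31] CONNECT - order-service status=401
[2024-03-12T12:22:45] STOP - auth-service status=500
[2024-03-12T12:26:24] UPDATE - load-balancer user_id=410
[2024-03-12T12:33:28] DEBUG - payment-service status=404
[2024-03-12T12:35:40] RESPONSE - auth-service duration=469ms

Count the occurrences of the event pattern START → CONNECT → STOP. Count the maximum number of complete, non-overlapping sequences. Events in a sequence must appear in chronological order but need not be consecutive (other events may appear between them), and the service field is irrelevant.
3

To count sequences:

1. Look for pattern: START → CONNECT → STOP
2. Greedily scan the log in chronological order, matching each sequence element in turn (ignoring service)
3. Each time the full pattern completes, increment the count and restart matching from the next event
4. Complete non-overlapping sequences found: 3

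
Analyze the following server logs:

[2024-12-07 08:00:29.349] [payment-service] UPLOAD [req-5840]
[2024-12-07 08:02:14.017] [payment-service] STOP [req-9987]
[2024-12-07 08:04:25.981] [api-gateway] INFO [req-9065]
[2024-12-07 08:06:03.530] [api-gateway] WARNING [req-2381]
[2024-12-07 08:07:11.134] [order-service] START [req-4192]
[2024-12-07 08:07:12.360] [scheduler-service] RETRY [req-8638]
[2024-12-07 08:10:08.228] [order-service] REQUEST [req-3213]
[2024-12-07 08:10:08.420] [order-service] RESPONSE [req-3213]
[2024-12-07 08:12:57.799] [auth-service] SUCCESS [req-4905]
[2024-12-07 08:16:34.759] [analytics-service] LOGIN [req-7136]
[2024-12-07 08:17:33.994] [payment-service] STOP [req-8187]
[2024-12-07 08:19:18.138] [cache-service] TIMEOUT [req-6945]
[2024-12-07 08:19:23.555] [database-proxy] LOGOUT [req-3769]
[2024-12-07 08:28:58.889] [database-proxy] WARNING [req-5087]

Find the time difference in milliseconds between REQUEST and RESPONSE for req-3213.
192

To calculate latency:

1. Find REQUEST with id req-3213: 2024-12-07 08:10:08.228
2. Find RESPONSE with id req-3213: 2024-12-07 08:10:08.420
3. Latency: 2024-12-07 08:10:08.420 - 2024-12-07 08:10:08.228 = 192ms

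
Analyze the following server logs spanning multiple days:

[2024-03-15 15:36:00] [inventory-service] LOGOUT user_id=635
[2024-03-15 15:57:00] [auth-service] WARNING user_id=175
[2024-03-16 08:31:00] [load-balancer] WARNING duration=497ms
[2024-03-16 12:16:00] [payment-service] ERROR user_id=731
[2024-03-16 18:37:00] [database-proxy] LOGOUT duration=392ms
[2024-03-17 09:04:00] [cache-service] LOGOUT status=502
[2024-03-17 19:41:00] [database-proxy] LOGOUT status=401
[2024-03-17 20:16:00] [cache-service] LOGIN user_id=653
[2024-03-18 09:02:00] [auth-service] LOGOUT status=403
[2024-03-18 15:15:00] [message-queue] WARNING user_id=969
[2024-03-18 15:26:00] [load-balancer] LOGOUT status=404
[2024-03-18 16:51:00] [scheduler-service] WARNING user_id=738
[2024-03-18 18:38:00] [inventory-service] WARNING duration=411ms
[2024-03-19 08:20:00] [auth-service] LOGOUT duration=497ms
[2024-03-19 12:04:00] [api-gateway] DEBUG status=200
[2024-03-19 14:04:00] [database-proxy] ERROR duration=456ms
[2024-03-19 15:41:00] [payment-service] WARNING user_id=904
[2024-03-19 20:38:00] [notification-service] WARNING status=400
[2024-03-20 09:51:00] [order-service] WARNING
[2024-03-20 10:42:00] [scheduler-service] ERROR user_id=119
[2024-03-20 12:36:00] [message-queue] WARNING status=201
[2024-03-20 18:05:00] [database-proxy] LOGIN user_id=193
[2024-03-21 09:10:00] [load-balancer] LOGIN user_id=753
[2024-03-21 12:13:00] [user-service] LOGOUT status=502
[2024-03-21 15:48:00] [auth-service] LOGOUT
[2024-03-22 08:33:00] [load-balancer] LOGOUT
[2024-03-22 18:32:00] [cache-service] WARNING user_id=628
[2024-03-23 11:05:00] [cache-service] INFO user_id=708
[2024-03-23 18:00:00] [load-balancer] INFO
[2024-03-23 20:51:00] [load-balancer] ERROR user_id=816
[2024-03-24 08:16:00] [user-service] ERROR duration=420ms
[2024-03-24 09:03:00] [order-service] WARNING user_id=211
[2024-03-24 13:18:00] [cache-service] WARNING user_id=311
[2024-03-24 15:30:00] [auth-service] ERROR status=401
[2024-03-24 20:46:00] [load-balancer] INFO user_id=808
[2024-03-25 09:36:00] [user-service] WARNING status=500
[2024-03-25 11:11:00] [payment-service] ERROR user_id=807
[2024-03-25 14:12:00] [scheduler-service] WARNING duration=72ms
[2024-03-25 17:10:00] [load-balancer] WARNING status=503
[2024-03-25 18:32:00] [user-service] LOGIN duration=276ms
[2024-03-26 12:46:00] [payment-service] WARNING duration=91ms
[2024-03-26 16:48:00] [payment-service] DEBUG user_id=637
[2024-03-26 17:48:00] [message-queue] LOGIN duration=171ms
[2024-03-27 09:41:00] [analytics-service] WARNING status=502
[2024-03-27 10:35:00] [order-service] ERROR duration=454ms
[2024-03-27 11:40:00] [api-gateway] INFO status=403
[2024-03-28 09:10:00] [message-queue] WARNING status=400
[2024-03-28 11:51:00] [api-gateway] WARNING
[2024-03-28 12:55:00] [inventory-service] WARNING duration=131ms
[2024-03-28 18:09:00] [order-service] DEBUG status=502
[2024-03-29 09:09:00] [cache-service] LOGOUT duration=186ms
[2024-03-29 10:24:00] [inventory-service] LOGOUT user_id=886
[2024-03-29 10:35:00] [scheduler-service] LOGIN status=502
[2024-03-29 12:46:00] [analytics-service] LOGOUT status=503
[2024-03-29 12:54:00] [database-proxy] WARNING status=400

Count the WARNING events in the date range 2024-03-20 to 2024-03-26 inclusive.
9

To filter by date range:

1. Date range: 2024-03-20 through 2024-03-26, both dates inclusive
2. Filter for WARNING events whose date falls in this range
3. Count matching events: 9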